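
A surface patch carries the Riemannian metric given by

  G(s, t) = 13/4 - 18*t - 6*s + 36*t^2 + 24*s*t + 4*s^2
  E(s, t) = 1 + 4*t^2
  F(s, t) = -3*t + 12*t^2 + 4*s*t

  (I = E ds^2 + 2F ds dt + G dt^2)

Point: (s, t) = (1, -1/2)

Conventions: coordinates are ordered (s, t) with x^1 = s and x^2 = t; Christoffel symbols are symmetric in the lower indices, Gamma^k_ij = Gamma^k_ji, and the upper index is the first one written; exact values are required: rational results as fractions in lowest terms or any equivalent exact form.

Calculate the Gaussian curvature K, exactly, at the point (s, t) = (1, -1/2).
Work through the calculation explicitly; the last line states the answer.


E = 2, F = 5/2, G = 29/4, EG - F^2 = 33/4 at the point
E_s = 0, E_t = -4, F_s = -2, F_t = -11, G_s = -10, G_t = -30
E_tt = 8, F_st = 4, G_ss = 8
Evaluate Brioschi's two determinant matrices M1, M2 and divide by (EG - F^2)^2.
M1 = [[-E_tt/2 + F_st - G_ss/2, E_s/2, F_s - E_t/2], [F_t - G_s/2, E, F], [G_t/2, F, G]] = [[-4, 0, 0], [-6, 2, 5/2], [-15, 5/2, 29/4]]; det M1 = -33
M2 = [[0, E_t/2, G_s/2], [E_t/2, E, F], [G_s/2, F, G]] = [[0, -2, -5], [-2, 2, 5/2], [-5, 5/2, 29/4]]; det M2 = -29
det M1 - det M2 = -4; K = -4 / (33/4)^2 = -64/1089

Answer: K = -64/1089


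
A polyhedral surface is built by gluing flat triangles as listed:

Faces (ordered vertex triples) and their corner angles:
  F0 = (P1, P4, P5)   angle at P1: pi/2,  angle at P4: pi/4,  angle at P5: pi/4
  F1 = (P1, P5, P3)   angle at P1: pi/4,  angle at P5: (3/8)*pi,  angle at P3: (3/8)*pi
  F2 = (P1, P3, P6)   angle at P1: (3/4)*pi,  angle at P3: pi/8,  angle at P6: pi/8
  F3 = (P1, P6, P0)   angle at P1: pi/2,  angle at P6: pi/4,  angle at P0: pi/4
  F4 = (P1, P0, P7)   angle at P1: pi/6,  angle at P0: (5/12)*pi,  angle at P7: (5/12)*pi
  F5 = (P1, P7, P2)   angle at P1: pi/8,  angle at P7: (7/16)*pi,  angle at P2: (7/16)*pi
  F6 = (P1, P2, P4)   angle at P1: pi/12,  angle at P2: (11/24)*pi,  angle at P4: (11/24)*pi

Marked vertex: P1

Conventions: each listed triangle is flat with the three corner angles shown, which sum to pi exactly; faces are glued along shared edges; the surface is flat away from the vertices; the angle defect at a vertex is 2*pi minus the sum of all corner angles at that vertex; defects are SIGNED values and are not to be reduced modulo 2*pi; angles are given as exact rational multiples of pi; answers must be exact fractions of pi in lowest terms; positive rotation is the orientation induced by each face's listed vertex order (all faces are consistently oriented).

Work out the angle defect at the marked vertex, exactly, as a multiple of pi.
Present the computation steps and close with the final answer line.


Sum of corner angles at P1: (19/8)*pi
defect = 2*pi - (19/8)*pi

Answer: defect(P1) = (-3/8)*pi


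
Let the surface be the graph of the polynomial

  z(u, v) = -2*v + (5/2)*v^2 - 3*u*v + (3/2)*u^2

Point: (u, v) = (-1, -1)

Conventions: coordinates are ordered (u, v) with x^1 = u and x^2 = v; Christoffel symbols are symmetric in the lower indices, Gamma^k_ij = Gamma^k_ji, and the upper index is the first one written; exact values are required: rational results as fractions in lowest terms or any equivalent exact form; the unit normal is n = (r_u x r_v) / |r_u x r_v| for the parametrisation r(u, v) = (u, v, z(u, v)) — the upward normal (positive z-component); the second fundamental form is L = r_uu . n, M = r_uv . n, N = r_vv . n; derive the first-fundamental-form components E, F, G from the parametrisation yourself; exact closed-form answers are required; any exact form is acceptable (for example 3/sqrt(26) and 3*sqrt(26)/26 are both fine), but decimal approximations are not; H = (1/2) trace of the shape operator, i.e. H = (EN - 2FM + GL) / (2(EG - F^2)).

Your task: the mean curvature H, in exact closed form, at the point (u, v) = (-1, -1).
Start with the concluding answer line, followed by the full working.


Answer: H = 28*sqrt(17)/289

z_u = 0, z_v = -4, z_uu = 3, z_uv = -3, z_vv = 5
E = 1, F = 0, G = 17; answer radicand W^2 = 17
unnormalised second-form numerators: l = 3, m = -3, n = 5; L = l/sqrt(17), and similarly M = m/sqrt(W^2), N = n/sqrt(W^2)
H = (E*n - 2*F*m + G*l) / (2*(EG - F^2)*sqrt(W^2)); E*n - 2*F*m + G*l = 56, EG - F^2 = 17, so H = (28/17)/sqrt(17)


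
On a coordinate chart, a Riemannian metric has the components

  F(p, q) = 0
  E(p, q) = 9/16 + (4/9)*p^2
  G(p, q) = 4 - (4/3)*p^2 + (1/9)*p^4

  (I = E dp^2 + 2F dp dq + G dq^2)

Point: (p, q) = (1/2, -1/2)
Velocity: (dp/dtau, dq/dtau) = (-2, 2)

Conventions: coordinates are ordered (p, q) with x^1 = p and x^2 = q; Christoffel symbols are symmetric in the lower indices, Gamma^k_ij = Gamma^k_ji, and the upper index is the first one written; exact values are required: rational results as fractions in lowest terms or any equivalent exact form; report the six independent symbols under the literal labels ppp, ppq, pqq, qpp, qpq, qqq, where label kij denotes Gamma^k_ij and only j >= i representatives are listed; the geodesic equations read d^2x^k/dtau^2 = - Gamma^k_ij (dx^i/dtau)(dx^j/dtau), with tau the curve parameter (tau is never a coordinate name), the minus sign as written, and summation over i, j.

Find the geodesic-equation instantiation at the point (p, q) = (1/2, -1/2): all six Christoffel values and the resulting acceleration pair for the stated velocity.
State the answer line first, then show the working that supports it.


Answer: Gamma_ppp = 32/97, Gamma_ppq = 0, Gamma_pqq = 92/97, Gamma_qpp = 0, Gamma_qpq = -4/23, Gamma_qqq = 0; accelerations (d^2p/dtau^2, d^2q/dtau^2) = (-496/97, -32/23)

E = 97/144, F = 0, G = 529/144 at the point
E_p = 4/9, E_q = 0, F_p = 0, F_q = 0, G_p = -23/18, G_q = 0
EG - F^2 = 51313/20736;  g^inv = (20736/51313) * [[529/144, 0], [0, 97/144]]
first-kind symbols [ij,l] = (1/2)(d_i g_jl + d_j g_il - d_l g_ij): [pp,p] = E_p/2 = 2/9, [pp,q] = F_p - E_q/2 = 0, [pq,p] = E_q/2 = 0, [pq,q] = G_p/2 = -23/36, [qq,p] = F_q - G_p/2 = 23/36, [qq,q] = G_q/2 = 0
Gamma^p_ij = (G*[ij,p] - F*[ij,q])/(EG - F^2), Gamma^q_ij = (E*[ij,q] - F*[ij,p])/(EG - F^2)
Gamma_ppp = 32/97, Gamma_ppq = 0, Gamma_pqq = 92/97, Gamma_qpp = 0, Gamma_qpq = -4/23, Gamma_qqq = 0
d^2p/dtau^2 = -(Gamma_ppp*(-2)^2 + 2*Gamma_ppq*(-2)*(2) + Gamma_pqq*(2)^2) = -496/97
d^2q/dtau^2 = -(Gamma_qpp*(-2)^2 + 2*Gamma_qpq*(-2)*(2) + Gamma_qqq*(2)^2) = -32/23


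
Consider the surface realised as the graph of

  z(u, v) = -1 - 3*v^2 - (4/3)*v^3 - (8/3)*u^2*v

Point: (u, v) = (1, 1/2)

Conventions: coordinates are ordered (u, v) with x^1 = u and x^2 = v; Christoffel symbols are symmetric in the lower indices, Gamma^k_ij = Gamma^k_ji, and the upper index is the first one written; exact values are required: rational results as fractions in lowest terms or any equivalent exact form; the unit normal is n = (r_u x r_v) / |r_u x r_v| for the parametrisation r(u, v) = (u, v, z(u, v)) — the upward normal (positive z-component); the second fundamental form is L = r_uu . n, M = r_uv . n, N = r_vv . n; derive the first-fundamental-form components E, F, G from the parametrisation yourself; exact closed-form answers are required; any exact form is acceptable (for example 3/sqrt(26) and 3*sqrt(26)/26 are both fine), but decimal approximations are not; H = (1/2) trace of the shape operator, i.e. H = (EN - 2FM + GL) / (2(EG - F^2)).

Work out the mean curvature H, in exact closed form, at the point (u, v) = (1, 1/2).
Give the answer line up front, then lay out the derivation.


Answer: H = -171*sqrt(473)/223729

z_u = -8/3, z_v = -20/3, z_uu = -8/3, z_uv = -16/3, z_vv = -10
E = 73/9, F = 160/9, G = 409/9; answer radicand W^2 = 473/9
unnormalised second-form numerators: l = -8/3, m = -16/3, n = -10; L = l/sqrt(473/9), and similarly M = m/sqrt(W^2), N = n/sqrt(W^2)
H = (E*n - 2*F*m + G*l) / (2*(EG - F^2)*sqrt(W^2)); E*n - 2*F*m + G*l = -38/3, EG - F^2 = 473/9, so H = (-57/473)/sqrt(473/9)


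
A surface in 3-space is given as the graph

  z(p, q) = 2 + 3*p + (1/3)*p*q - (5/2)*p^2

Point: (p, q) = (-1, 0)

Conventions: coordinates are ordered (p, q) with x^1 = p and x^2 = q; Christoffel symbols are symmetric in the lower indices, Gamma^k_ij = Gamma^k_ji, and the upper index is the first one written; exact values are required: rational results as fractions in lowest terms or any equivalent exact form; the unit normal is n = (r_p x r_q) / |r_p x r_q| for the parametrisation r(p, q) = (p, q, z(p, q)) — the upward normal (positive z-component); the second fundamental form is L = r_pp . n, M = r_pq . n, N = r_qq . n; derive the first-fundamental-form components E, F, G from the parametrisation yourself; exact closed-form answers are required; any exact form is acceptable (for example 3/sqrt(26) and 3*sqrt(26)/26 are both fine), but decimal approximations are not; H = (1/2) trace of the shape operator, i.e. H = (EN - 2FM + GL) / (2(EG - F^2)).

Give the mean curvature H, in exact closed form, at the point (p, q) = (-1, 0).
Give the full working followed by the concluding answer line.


z_p = 8, z_q = -1/3, z_pp = -5, z_pq = 1/3, z_qq = 0
E = 65, F = -8/3, G = 10/9; answer radicand W^2 = 586/9
unnormalised second-form numerators: l = -5, m = 1/3, n = 0; L = l/sqrt(586/9), and similarly M = m/sqrt(W^2), N = n/sqrt(W^2)
H = (E*n - 2*F*m + G*l) / (2*(EG - F^2)*sqrt(W^2)); E*n - 2*F*m + G*l = -34/9, EG - F^2 = 586/9, so H = (-17/586)/sqrt(586/9)

Answer: H = -51*sqrt(586)/343396


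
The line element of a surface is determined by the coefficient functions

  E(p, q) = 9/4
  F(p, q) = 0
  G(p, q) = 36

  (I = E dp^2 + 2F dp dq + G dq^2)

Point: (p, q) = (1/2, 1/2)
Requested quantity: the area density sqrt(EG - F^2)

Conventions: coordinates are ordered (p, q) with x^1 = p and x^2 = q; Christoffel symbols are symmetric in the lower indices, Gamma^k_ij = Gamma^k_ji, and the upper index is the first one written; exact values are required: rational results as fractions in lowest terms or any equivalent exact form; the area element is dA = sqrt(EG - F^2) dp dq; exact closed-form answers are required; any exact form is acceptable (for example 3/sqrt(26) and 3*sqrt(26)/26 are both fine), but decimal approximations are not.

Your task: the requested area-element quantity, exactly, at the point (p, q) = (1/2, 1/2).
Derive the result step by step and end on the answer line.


E = 9/4, F = 0, G = 36; EG - F^2 = 81

Answer: sqrt(EG - F^2) = 9


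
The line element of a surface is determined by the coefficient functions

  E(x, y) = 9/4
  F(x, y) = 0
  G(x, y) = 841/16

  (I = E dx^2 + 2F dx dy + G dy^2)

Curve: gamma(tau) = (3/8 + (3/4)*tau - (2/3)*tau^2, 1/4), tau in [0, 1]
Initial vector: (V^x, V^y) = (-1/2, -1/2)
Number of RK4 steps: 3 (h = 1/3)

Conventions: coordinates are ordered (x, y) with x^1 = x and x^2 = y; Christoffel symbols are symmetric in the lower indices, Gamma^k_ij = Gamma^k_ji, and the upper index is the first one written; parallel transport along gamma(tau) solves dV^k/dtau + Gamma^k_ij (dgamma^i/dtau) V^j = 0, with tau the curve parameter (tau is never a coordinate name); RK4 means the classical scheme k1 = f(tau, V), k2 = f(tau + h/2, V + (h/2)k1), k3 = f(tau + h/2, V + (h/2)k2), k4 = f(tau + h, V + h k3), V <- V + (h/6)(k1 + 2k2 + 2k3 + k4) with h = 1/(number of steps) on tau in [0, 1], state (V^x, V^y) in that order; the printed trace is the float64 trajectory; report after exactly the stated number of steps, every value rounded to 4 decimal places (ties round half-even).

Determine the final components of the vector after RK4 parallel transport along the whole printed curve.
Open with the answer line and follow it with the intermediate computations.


Answer: V^x = -0.5000, V^y = -0.5000

gamma'(tau) = (3/4 - (4/3)*tau, 0); f(tau, V)^k = -Gamma^k_ij(gamma(tau)) gamma'^i(tau) V^j; h = 1/3; intermediate values shown to 6 dp
curve data and Christoffel symbols at the stage parameters:
  tau = 0.000000: gamma = (0.375000, 0.250000), gamma' = (0.750000, 0.000000); Gamma_xxx = 0.000000, Gamma_xxy = 0.000000, Gamma_xyy = 0.000000, Gamma_yxx = 0.000000, Gamma_yxy = 0.000000, Gamma_yyy = 0.000000
  tau = 0.166667: gamma = (0.481481, 0.250000), gamma' = (0.527778, 0.000000); Gamma_xxx = 0.000000, Gamma_xxy = 0.000000, Gamma_xyy = 0.000000, Gamma_yxx = 0.000000, Gamma_yxy = 0.000000, Gamma_yyy = 0.000000
  tau = 0.333333: gamma = (0.550926, 0.250000), gamma' = (0.305556, 0.000000); Gamma_xxx = 0.000000, Gamma_xxy = 0.000000, Gamma_xyy = 0.000000, Gamma_yxx = 0.000000, Gamma_yxy = 0.000000, Gamma_yyy = 0.000000
  tau = 0.500000: gamma = (0.583333, 0.250000), gamma' = (0.083333, 0.000000); Gamma_xxx = 0.000000, Gamma_xxy = 0.000000, Gamma_xyy = 0.000000, Gamma_yxx = 0.000000, Gamma_yxy = 0.000000, Gamma_yyy = 0.000000
  tau = 0.666667: gamma = (0.578704, 0.250000), gamma' = (-0.138889, 0.000000); Gamma_xxx = 0.000000, Gamma_xxy = 0.000000, Gamma_xyy = 0.000000, Gamma_yxx = 0.000000, Gamma_yxy = 0.000000, Gamma_yyy = 0.000000
  tau = 0.833333: gamma = (0.537037, 0.250000), gamma' = (-0.361111, 0.000000); Gamma_xxx = 0.000000, Gamma_xxy = 0.000000, Gamma_xyy = 0.000000, Gamma_yxx = 0.000000, Gamma_yxy = 0.000000, Gamma_yyy = 0.000000
  tau = 1.000000: gamma = (0.458333, 0.250000), gamma' = (-0.583333, 0.000000); Gamma_xxx = 0.000000, Gamma_xxy = 0.000000, Gamma_xyy = 0.000000, Gamma_yxx = 0.000000, Gamma_yxy = 0.000000, Gamma_yyy = 0.000000
step 0: V^x = -0.5000, V^y = -0.5000
step 1: k1 = (0.000000, 0.000000), k2 = (0.000000, 0.000000), k3 = (0.000000, 0.000000), k4 = (0.000000, 0.000000); V <- V + (h/6)(k1 + 2k2 + 2k3 + k4): V^x = -0.5000, V^y = -0.5000
step 2: k1 = (0.000000, 0.000000), k2 = (0.000000, 0.000000), k3 = (0.000000, 0.000000), k4 = (0.000000, 0.000000); V <- V + (h/6)(k1 + 2k2 + 2k3 + k4): V^x = -0.5000, V^y = -0.5000
step 3: k1 = (0.000000, 0.000000), k2 = (0.000000, 0.000000), k3 = (0.000000, 0.000000), k4 = (0.000000, 0.000000); V <- V + (h/6)(k1 + 2k2 + 2k3 + k4): V^x = -0.5000, V^y = -0.5000


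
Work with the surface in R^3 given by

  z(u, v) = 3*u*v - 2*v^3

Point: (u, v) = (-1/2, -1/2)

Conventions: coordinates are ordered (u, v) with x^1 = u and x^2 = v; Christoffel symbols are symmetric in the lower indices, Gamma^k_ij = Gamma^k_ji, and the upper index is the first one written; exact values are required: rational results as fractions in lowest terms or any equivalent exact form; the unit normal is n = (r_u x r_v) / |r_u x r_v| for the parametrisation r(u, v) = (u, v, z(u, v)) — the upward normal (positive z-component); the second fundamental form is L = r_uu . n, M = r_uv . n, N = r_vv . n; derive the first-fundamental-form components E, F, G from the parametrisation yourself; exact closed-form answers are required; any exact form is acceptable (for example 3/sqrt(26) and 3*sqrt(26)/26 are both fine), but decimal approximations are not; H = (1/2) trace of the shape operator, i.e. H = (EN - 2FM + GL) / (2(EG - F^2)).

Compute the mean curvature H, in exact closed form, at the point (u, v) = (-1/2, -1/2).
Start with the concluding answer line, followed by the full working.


Answer: H = -30/343

z_u = -3/2, z_v = -3, z_uu = 0, z_uv = 3, z_vv = 6
E = 13/4, F = 9/2, G = 10; answer radicand W^2 = 49/4
unnormalised second-form numerators: l = 0, m = 3, n = 6; L = l/sqrt(49/4), and similarly M = m/sqrt(W^2), N = n/sqrt(W^2)
H = (E*n - 2*F*m + G*l) / (2*(EG - F^2)*sqrt(W^2)); E*n - 2*F*m + G*l = -15/2, EG - F^2 = 49/4, so H = (-15/49)/sqrt(49/4)


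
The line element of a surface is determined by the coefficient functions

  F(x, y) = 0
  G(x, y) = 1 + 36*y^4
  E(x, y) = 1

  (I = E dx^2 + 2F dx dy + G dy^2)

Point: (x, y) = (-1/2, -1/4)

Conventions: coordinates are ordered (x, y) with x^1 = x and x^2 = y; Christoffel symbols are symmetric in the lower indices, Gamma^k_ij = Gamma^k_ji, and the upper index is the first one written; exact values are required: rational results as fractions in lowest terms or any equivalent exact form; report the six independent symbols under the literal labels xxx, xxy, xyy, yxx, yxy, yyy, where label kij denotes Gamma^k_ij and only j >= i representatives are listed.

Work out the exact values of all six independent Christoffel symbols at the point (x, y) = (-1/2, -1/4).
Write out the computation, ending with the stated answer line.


E = 1, F = 0, G = 73/64 at the point
E_x = 0, E_y = 0, F_x = 0, F_y = 0, G_x = 0, G_y = -9/4
EG - F^2 = 73/64;  g^inv = (64/73) * [[73/64, 0], [0, 1]]
first-kind symbols [ij,l] = (1/2)(d_i g_jl + d_j g_il - d_l g_ij): [xx,x] = E_x/2 = 0, [xx,y] = F_x - E_y/2 = 0, [xy,x] = E_y/2 = 0, [xy,y] = G_x/2 = 0, [yy,x] = F_y - G_x/2 = 0, [yy,y] = G_y/2 = -9/8
Gamma^x_ij = (G*[ij,x] - F*[ij,y])/(EG - F^2), Gamma^y_ij = (E*[ij,y] - F*[ij,x])/(EG - F^2)

Answer: Gamma_xxx = 0, Gamma_xxy = 0, Gamma_xyy = 0, Gamma_yxx = 0, Gamma_yxy = 0, Gamma_yyy = -72/73


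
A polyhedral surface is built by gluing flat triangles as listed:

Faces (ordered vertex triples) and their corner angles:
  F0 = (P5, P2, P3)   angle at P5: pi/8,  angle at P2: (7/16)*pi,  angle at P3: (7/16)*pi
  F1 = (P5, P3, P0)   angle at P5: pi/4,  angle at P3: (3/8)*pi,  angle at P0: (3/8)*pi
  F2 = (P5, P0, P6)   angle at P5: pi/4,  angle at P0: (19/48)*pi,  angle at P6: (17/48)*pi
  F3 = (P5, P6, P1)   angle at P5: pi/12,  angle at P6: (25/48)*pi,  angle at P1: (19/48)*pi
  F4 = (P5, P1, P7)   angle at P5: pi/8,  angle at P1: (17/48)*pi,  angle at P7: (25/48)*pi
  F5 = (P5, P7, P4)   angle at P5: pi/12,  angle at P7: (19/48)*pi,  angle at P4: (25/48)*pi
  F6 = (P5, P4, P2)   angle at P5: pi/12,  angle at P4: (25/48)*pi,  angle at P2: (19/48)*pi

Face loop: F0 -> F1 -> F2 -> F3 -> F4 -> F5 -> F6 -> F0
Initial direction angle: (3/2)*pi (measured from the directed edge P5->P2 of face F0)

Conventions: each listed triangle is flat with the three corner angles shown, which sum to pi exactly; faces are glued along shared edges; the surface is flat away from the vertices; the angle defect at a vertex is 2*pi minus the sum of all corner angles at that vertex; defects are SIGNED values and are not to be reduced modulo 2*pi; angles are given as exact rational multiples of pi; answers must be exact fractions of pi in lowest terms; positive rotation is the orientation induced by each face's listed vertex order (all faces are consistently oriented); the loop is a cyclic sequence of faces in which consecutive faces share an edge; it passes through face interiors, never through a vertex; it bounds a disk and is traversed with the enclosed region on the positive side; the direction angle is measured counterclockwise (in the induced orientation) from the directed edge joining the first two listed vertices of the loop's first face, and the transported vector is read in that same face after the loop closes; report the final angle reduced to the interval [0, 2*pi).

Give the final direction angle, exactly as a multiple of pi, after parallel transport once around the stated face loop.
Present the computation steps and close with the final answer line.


enclosed vertex P5: corner angles sum to pi, defect = 2*pi - pi = pi
the rotation equals the total enclosed defect, so the final angle is initial + defects (mod 2*pi)
final angle = (3/2)*pi + pi = pi/2 (mod 2*pi)

Answer: final direction angle = pi/2


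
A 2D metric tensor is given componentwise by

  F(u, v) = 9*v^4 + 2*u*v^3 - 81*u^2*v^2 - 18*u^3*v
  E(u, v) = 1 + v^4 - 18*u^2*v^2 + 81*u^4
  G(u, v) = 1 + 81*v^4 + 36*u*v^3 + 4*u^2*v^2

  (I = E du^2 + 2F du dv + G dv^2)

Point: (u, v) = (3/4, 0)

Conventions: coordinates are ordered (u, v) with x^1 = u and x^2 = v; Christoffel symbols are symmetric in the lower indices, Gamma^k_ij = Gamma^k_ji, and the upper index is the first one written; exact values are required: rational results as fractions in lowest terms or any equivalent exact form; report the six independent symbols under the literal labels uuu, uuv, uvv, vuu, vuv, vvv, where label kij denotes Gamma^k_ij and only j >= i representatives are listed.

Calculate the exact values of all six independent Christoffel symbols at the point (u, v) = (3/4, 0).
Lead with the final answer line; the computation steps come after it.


Answer: Gamma_uuu = 17496/6817, Gamma_uuv = 0, Gamma_uvv = -1944/6817, Gamma_vuu = 0, Gamma_vuv = 0, Gamma_vvv = 0

E = 6817/256, F = 0, G = 1 at the point
E_u = 2187/16, E_v = 0, F_u = 0, F_v = -243/32, G_u = 0, G_v = 0
EG - F^2 = 6817/256;  g^inv = (256/6817) * [[1, 0], [0, 6817/256]]
first-kind symbols [ij,l] = (1/2)(d_i g_jl + d_j g_il - d_l g_ij): [uu,u] = E_u/2 = 2187/32, [uu,v] = F_u - E_v/2 = 0, [uv,u] = E_v/2 = 0, [uv,v] = G_u/2 = 0, [vv,u] = F_v - G_u/2 = -243/32, [vv,v] = G_v/2 = 0
Gamma^u_ij = (G*[ij,u] - F*[ij,v])/(EG - F^2), Gamma^v_ij = (E*[ij,v] - F*[ij,u])/(EG - F^2)


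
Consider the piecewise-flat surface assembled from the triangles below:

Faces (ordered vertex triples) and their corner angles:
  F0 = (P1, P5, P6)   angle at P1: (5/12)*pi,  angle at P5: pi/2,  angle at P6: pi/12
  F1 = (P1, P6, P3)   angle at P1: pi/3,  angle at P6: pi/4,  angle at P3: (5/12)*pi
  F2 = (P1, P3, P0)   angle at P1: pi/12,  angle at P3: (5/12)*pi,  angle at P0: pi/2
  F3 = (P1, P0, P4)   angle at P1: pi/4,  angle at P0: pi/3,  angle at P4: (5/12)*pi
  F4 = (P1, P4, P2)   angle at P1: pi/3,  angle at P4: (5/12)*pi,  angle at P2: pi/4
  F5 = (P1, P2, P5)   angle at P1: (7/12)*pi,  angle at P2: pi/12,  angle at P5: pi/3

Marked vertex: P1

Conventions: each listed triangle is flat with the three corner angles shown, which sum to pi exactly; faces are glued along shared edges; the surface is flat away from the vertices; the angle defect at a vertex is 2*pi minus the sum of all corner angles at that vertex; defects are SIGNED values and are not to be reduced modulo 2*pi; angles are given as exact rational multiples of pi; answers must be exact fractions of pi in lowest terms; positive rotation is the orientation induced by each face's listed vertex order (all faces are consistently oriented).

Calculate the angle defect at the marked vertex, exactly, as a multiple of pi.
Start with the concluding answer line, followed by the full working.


Answer: defect(P1) = 0

Sum of corner angles at P1: 2*pi
defect = 2*pi - 2*pi


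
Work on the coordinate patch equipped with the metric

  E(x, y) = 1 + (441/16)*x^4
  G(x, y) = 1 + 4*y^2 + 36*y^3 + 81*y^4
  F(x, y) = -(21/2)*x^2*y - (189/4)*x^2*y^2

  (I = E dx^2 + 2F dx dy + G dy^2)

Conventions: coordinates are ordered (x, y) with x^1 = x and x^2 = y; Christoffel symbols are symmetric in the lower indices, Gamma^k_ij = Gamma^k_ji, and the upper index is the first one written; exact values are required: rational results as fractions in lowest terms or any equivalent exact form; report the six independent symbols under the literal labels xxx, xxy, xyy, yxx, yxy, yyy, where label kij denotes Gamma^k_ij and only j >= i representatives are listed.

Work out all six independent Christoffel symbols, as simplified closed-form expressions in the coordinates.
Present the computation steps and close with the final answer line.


E = 1 + (441/16)*x^4; F = -(21/2)*x^2*y - (189/4)*x^2*y^2; G = 1 + 4*y^2 + 36*y^3 + 81*y^4
Gamma^k_ij = (1/2) g^{kl} (d_i g_jl + d_j g_il - d_l g_ij), with g^inv = (1/(EG-F^2)) [[G, -F], [-F, E]]
first partials: E_x = (441/4)*x^3, E_y = 0, F_x = -21*x*y - (189/2)*x*y^2, F_y = -(21/2)*x^2 - (189/2)*x^2*y, G_x = 0, G_y = 8*y + 108*y^2 + 324*y^3
D = EG - F^2 = 1 + 4*y^2 + 36*y^3 + 81*y^4 + (441/16)*x^4
expanded: Gamma^x_xx = (G E_x - 2F F_x + F E_y)/(2D), Gamma^x_xy = (G E_y - F G_x)/(2D), Gamma^x_yy = (2G F_y - G G_x - F G_y)/(2D), Gamma^y_xx = (2E F_x - E E_y - F E_x)/(2D), Gamma^y_xy = (E G_x - F E_y)/(2D), Gamma^y_yy = (E G_y - 2F F_y + F G_x)/(2D); substitute and cancel common factors

Answer: Gamma_xxx = 882*x^3/(441*x^4 + 1296*y^4 + 576*y^3 + 64*y^2 + 16), Gamma_xxy = 0, Gamma_xyy = (-1512*x^2*y - 168*x^2)/(441*x^4 + 1296*y^4 + 576*y^3 + 64*y^2 + 16), Gamma_yxx = (-1512*x*y^2 - 336*x*y)/(441*x^4 + 1296*y^4 + 576*y^3 + 64*y^2 + 16), Gamma_yxy = 0, Gamma_yyy = (2592*y^3 + 864*y^2 + 64*y)/(441*x^4 + 1296*y^4 + 576*y^3 + 64*y^2 + 16)


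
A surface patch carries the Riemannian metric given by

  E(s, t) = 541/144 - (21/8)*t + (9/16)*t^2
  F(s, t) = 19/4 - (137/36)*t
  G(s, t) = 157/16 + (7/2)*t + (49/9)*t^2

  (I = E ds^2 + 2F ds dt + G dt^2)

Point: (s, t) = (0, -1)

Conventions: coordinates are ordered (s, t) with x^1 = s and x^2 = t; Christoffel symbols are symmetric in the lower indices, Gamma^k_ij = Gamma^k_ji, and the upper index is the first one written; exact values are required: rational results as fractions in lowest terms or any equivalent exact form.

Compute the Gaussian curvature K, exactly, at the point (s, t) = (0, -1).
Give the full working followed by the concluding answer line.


E = 125/18, F = 77/9, G = 1693/144, EG - F^2 = 811/96 at the point
E_s = 0, E_t = -15/4, F_s = 0, F_t = -137/36, G_s = 0, G_t = -133/18
E_tt = 9/8, F_st = 0, G_ss = 0
The intrinsic route: Brioschi's K = (det M1 - det M2)/(EG - F^2)^2.
M1 = [[-E_tt/2 + F_st - G_ss/2, E_s/2, F_s - E_t/2], [F_t - G_s/2, E, F], [G_t/2, F, G]] = [[-9/16, 0, 15/8], [-137/36, 125/18, 77/9], [-133/36, 77/9, 1693/144]]; det M1 = -27179/1536
M2 = [[0, E_t/2, G_s/2], [E_t/2, E, F], [G_s/2, F, G]] = [[0, -15/8, 0], [-15/8, 125/18, 77/9], [0, 77/9, 1693/144]]; det M2 = -42325/1024
det M1 - det M2 = 72617/3072; K = 72617/3072 / (811/96)^2 = 217851/657721

Answer: K = 217851/657721


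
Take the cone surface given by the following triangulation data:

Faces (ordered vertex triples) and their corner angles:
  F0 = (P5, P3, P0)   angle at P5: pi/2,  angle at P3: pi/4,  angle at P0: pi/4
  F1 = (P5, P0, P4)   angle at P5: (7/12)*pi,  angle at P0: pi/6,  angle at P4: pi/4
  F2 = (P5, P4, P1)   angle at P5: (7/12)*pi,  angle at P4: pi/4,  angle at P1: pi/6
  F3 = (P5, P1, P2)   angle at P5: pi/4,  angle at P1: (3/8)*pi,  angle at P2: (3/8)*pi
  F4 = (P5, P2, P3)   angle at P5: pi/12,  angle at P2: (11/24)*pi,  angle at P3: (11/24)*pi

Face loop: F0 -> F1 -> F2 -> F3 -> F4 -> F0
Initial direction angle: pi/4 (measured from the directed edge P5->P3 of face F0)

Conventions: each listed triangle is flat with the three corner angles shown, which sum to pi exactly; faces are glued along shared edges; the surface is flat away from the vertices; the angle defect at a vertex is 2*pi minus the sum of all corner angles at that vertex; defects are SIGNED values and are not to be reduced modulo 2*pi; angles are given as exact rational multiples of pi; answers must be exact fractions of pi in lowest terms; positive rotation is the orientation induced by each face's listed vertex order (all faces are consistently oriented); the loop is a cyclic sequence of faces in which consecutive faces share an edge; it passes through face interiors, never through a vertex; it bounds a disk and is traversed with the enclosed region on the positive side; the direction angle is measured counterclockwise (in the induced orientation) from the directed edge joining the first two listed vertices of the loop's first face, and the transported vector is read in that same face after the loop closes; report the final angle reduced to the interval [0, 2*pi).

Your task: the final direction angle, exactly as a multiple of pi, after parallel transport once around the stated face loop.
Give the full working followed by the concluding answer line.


enclosed vertex P5: corner angles sum to 2*pi, defect = 2*pi - 2*pi = 0
the rotation equals the total enclosed defect, so the final angle is initial + defects (mod 2*pi)
final angle = pi/4 + 0 = pi/4 (mod 2*pi)

Answer: final direction angle = pi/4


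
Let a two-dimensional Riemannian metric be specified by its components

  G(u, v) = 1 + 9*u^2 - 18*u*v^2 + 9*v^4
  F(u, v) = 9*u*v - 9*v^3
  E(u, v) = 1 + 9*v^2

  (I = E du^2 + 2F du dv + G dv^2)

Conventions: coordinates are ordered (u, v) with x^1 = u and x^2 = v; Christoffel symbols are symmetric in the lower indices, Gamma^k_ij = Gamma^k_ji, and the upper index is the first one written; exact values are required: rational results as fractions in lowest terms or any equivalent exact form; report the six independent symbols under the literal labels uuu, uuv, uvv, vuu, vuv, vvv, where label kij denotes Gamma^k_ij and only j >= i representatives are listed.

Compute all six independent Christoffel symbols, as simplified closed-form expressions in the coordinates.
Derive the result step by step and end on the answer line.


E = 1 + 9*v^2; F = 9*u*v - 9*v^3; G = 1 + 9*u^2 - 18*u*v^2 + 9*v^4
Gamma^k_ij = (1/2) g^{kl} (d_i g_jl + d_j g_il - d_l g_ij), with g^inv = (1/(EG-F^2)) [[G, -F], [-F, E]]
first partials: E_u = 0, E_v = 18*v, F_u = 9*v, F_v = 9*u - 27*v^2, G_u = 18*u - 18*v^2, G_v = -36*u*v + 36*v^3
D = EG - F^2 = 1 + 9*v^2 + 9*u^2 - 18*u*v^2 + 9*v^4
expanded: Gamma^u_uu = (G E_u - 2F F_u + F E_v)/(2D), Gamma^u_uv = (G E_v - F G_u)/(2D), Gamma^u_vv = (2G F_v - G G_u - F G_v)/(2D), Gamma^v_uu = (2E F_u - E E_v - F E_u)/(2D), Gamma^v_uv = (E G_u - F E_v)/(2D), Gamma^v_vv = (E G_v - 2F F_v + F G_u)/(2D); substitute and cancel common factors

Answer: Gamma_uuu = 0, Gamma_uuv = 9*v/(9*u^2 - 18*u*v^2 + 9*v^4 + 9*v^2 + 1), Gamma_uvv = -18*v^2/(9*u^2 - 18*u*v^2 + 9*v^4 + 9*v^2 + 1), Gamma_vuu = 0, Gamma_vuv = (9*u - 9*v^2)/(9*u^2 - 18*u*v^2 + 9*v^4 + 9*v^2 + 1), Gamma_vvv = (-18*u*v + 18*v^3)/(9*u^2 - 18*u*v^2 + 9*v^4 + 9*v^2 + 1)


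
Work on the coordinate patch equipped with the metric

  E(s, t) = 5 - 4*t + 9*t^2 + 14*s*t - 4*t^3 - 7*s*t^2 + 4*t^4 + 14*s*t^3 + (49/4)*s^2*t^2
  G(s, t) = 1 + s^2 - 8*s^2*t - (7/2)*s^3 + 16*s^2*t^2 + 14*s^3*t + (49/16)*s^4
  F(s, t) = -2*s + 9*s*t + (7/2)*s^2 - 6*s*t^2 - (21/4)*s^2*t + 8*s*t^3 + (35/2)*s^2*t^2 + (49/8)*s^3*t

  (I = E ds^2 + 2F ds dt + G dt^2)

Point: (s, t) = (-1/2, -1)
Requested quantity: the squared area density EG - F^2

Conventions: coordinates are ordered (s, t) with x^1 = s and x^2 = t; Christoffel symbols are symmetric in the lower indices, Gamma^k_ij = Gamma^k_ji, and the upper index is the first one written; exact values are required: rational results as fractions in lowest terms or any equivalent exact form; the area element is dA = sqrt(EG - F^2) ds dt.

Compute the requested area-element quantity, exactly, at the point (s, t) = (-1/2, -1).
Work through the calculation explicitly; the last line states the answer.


E = 745/16, F = 1269/64, G = 2465/256; EG - F^2 = 14129/256

Answer: EG - F^2 = 14129/256


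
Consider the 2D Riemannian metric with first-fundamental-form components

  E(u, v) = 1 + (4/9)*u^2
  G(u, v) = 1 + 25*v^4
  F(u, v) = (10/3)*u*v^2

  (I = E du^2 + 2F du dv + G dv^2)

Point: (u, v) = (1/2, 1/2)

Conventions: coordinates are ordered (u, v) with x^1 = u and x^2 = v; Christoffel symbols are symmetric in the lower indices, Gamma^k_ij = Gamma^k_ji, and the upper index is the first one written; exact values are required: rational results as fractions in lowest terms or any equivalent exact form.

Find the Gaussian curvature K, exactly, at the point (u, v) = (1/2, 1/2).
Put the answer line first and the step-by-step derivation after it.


Answer: K = 13824/29645

E = 10/9, F = 5/12, G = 41/16, EG - F^2 = 385/144 at the point
E_u = 4/9, E_v = 0, F_u = 5/6, F_v = 5/3, G_u = 0, G_v = 25/2
E_vv = 0, F_uv = 10/3, G_uu = 0
K follows from Brioschi's formula, (det M1 - det M2)/(EG - F^2)^2.
M1 = [[-E_vv/2 + F_uv - G_uu/2, E_u/2, F_u - E_v/2], [F_v - G_u/2, E, F], [G_v/2, F, G]] = [[10/3, 2/9, 5/6], [5/3, 10/9, 5/12], [25/4, 5/12, 41/16]]; det M1 = 10/3
M2 = [[0, E_v/2, G_u/2], [E_v/2, E, F], [G_u/2, F, G]] = [[0, 0, 0], [0, 10/9, 5/12], [0, 5/12, 41/16]]; det M2 = 0
det M1 - det M2 = 10/3; K = 10/3 / (385/144)^2 = 13824/29645


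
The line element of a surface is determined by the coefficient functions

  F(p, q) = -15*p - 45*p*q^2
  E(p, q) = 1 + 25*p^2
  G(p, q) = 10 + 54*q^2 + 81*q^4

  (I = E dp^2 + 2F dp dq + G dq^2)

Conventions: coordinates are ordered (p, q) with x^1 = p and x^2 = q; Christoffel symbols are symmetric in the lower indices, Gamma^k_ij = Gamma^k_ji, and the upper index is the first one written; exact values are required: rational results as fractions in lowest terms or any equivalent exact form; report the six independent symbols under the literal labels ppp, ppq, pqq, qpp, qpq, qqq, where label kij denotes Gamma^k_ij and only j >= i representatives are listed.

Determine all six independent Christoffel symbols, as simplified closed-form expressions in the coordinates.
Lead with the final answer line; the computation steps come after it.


Answer: Gamma_ppp = 25*p/(25*p^2 + 81*q^4 + 54*q^2 + 10), Gamma_ppq = 0, Gamma_pqq = -90*p*q/(25*p^2 + 81*q^4 + 54*q^2 + 10), Gamma_qpp = (-45*q^2 - 15)/(25*p^2 + 81*q^4 + 54*q^2 + 10), Gamma_qpq = 0, Gamma_qqq = (162*q^3 + 54*q)/(25*p^2 + 81*q^4 + 54*q^2 + 10)

E = 1 + 25*p^2; F = -15*p - 45*p*q^2; G = 10 + 54*q^2 + 81*q^4
Gamma^k_ij = (1/2) g^{kl} (d_i g_jl + d_j g_il - d_l g_ij), with g^inv = (1/(EG-F^2)) [[G, -F], [-F, E]]
first partials: E_p = 50*p, E_q = 0, F_p = -15 - 45*q^2, F_q = -90*p*q, G_p = 0, G_q = 108*q + 324*q^3
D = EG - F^2 = 10 + 54*q^2 + 25*p^2 + 81*q^4
expanded: Gamma^p_pp = (G E_p - 2F F_p + F E_q)/(2D), Gamma^p_pq = (G E_q - F G_p)/(2D), Gamma^p_qq = (2G F_q - G G_p - F G_q)/(2D), Gamma^q_pp = (2E F_p - E E_q - F E_p)/(2D), Gamma^q_pq = (E G_p - F E_q)/(2D), Gamma^q_qq = (E G_q - 2F F_q + F G_p)/(2D); substitute and cancel common factors


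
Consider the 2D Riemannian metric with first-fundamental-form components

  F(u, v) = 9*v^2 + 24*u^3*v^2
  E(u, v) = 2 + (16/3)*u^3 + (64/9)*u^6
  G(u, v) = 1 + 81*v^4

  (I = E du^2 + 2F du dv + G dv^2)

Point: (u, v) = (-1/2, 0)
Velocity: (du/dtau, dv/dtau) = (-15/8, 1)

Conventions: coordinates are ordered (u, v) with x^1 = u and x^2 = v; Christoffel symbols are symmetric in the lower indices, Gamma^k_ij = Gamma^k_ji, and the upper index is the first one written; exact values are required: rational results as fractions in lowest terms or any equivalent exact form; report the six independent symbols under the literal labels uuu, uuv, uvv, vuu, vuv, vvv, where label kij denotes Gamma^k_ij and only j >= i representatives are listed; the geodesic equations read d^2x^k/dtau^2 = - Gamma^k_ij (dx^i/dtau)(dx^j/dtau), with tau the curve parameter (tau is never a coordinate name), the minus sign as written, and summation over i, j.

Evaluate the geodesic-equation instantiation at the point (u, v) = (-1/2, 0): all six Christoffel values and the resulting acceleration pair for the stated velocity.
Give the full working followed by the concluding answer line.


E = 13/9, F = 0, G = 1 at the point
E_u = 8/3, E_v = 0, F_u = 0, F_v = 0, G_u = 0, G_v = 0
EG - F^2 = 13/9;  g^inv = (9/13) * [[1, 0], [0, 13/9]]
first-kind symbols [ij,l] = (1/2)(d_i g_jl + d_j g_il - d_l g_ij): [uu,u] = E_u/2 = 4/3, [uu,v] = F_u - E_v/2 = 0, [uv,u] = E_v/2 = 0, [uv,v] = G_u/2 = 0, [vv,u] = F_v - G_u/2 = 0, [vv,v] = G_v/2 = 0
Gamma^u_ij = (G*[ij,u] - F*[ij,v])/(EG - F^2), Gamma^v_ij = (E*[ij,v] - F*[ij,u])/(EG - F^2)
Gamma_uuu = 12/13, Gamma_uuv = 0, Gamma_uvv = 0, Gamma_vuu = 0, Gamma_vuv = 0, Gamma_vvv = 0
d^2u/dtau^2 = -(Gamma_uuu*(-15/8)^2 + 2*Gamma_uuv*(-15/8)*(1) + Gamma_uvv*(1)^2) = -675/208
d^2v/dtau^2 = -(Gamma_vuu*(-15/8)^2 + 2*Gamma_vuv*(-15/8)*(1) + Gamma_vvv*(1)^2) = 0

Answer: Gamma_uuu = 12/13, Gamma_uuv = 0, Gamma_uvv = 0, Gamma_vuu = 0, Gamma_vuv = 0, Gamma_vvv = 0; accelerations (d^2u/dtau^2, d^2v/dtau^2) = (-675/208, 0)


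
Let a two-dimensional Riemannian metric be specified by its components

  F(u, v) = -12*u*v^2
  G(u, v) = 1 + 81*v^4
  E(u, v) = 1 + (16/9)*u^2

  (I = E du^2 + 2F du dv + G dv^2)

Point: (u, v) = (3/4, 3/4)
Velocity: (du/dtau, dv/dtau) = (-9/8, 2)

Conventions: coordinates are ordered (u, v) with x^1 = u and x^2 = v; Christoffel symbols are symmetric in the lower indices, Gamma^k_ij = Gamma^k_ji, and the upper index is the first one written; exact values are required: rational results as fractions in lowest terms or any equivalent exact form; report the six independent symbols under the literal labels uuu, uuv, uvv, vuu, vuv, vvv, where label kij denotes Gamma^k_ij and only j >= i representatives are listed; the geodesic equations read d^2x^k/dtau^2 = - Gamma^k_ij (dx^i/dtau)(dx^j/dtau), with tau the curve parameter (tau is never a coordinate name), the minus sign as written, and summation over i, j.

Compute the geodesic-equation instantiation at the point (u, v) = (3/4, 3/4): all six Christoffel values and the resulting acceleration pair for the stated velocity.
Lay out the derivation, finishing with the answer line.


E = 2, F = -81/16, G = 6817/256 at the point
E_u = 8/3, E_v = 0, F_u = -27/4, F_v = -27/2, G_u = 0, G_v = 2187/16
EG - F^2 = 7073/256;  g^inv = (256/7073) * [[6817/256, 81/16], [81/16, 2]]
first-kind symbols [ij,l] = (1/2)(d_i g_jl + d_j g_il - d_l g_ij): [uu,u] = E_u/2 = 4/3, [uu,v] = F_u - E_v/2 = -27/4, [uv,u] = E_v/2 = 0, [uv,v] = G_u/2 = 0, [vv,u] = F_v - G_u/2 = -27/2, [vv,v] = G_v/2 = 2187/32
Gamma^u_ij = (G*[ij,u] - F*[ij,v])/(EG - F^2), Gamma^v_ij = (E*[ij,v] - F*[ij,u])/(EG - F^2)
Gamma_uuu = 1024/21219, Gamma_uuv = 0, Gamma_uvv = -3456/7073, Gamma_vuu = -1728/7073, Gamma_vuv = 0, Gamma_vvv = 17496/7073
d^2u/dtau^2 = -(Gamma_uuu*(-9/8)^2 + 2*Gamma_uuv*(-9/8)*(2) + Gamma_uvv*(2)^2) = 13392/7073
d^2v/dtau^2 = -(Gamma_vuu*(-9/8)^2 + 2*Gamma_vuv*(-9/8)*(2) + Gamma_vvv*(2)^2) = -67797/7073

Answer: Gamma_uuu = 1024/21219, Gamma_uuv = 0, Gamma_uvv = -3456/7073, Gamma_vuu = -1728/7073, Gamma_vuv = 0, Gamma_vvv = 17496/7073; accelerations (d^2u/dtau^2, d^2v/dtau^2) = (13392/7073, -67797/7073)


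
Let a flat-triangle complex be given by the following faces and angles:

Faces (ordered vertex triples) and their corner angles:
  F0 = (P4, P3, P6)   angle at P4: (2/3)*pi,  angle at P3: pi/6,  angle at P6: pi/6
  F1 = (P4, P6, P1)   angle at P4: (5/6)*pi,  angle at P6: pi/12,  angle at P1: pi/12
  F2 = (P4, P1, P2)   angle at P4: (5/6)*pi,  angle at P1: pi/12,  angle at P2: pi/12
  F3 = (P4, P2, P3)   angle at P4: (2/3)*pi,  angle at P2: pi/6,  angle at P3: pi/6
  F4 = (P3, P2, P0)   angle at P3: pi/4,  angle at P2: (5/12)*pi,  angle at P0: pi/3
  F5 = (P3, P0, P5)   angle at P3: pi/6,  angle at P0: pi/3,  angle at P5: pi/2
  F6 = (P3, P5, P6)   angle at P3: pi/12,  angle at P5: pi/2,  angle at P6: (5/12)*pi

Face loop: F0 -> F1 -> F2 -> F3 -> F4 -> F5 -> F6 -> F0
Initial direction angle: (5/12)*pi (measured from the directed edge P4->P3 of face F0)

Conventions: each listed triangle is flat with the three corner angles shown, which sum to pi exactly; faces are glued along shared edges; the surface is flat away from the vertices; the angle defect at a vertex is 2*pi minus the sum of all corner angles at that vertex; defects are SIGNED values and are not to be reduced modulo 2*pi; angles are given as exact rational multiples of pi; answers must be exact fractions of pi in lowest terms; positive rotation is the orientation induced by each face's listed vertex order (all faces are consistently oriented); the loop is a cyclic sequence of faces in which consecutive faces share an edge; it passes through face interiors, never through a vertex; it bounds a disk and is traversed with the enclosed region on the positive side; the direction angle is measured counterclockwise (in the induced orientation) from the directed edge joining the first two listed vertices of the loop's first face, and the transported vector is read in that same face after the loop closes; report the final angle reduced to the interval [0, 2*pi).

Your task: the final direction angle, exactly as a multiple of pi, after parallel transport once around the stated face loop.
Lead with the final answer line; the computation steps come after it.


Answer: final direction angle = (7/12)*pi

enclosed vertex P3: corner angles sum to (5/6)*pi, defect = 2*pi - (5/6)*pi = (7/6)*pi
enclosed vertex P4: corner angles sum to 3*pi, defect = 2*pi - 3*pi = -pi
adding the enclosed defects to the starting angle (mod 2*pi, induced orientation) gives the holonomy
final angle = (5/12)*pi + pi/6 = (7/12)*pi (mod 2*pi)


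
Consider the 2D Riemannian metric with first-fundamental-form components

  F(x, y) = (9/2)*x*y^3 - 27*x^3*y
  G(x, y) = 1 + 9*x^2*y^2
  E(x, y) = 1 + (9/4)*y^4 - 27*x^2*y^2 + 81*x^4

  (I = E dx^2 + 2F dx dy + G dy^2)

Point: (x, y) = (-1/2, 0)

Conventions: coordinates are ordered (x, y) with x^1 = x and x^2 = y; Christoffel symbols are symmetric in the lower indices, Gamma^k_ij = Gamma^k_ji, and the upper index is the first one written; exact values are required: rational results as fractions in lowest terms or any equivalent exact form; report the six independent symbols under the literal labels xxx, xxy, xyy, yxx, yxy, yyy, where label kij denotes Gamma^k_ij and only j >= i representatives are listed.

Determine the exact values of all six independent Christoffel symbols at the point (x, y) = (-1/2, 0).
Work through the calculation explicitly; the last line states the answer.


E = 97/16, F = 0, G = 1 at the point
E_x = -81/2, E_y = 0, F_x = 0, F_y = 27/8, G_x = 0, G_y = 0
EG - F^2 = 97/16;  g^inv = (16/97) * [[1, 0], [0, 97/16]]
first-kind symbols [ij,l] = (1/2)(d_i g_jl + d_j g_il - d_l g_ij): [xx,x] = E_x/2 = -81/4, [xx,y] = F_x - E_y/2 = 0, [xy,x] = E_y/2 = 0, [xy,y] = G_x/2 = 0, [yy,x] = F_y - G_x/2 = 27/8, [yy,y] = G_y/2 = 0
Gamma^x_ij = (G*[ij,x] - F*[ij,y])/(EG - F^2), Gamma^y_ij = (E*[ij,y] - F*[ij,x])/(EG - F^2)

Answer: Gamma_xxx = -324/97, Gamma_xxy = 0, Gamma_xyy = 54/97, Gamma_yxx = 0, Gamma_yxy = 0, Gamma_yyy = 0
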